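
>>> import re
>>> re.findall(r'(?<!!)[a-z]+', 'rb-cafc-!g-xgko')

A negative assertion filters positions out without eating any characters.
No capturing groups, so `findall` returns the 3 full match strings.

['rb', 'cafc', 'xgko']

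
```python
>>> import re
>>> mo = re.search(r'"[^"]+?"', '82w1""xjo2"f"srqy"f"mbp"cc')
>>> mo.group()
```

`re.search` scans for the first position where the pattern succeeds.
The match spans [5:11] → '"xjo2"'.

'"xjo2"'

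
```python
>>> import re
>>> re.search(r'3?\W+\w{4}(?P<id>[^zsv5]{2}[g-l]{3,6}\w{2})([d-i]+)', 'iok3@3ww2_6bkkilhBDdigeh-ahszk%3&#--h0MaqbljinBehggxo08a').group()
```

'3&#--h0MaqbljinBehgg'

This matches optionally a literal '3', then one or more of a non-word character, then exactly 4 of a word character; then exactly 2 of any character except [zsv5], then 3 to 6 of a character in [g-l], then exactly 2 of a word character (captured as 'id'); then one or more of a character in [d-i] (captured).
The match spans [31:51] → '3&#--h0MaqbljinBehgg'.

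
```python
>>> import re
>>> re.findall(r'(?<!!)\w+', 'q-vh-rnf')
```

['q', 'vh', 'rnf']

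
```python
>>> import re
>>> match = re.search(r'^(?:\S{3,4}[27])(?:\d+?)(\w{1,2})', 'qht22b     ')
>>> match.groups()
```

The match spans [0:6] → 'qht22b'.
Captured: group 1 = 'b'.

('b',)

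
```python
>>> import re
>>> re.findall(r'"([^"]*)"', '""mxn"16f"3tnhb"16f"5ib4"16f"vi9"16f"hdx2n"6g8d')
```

With a single group, `findall` returns only what that group captured — 5 items.

['', '16f', '16f', '16f', '16f']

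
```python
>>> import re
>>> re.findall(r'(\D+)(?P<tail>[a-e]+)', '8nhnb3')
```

Pattern: one or more of a non-digit (captured); then one or more of a character in [a-e] (captured as 'tail').
With 2 capturing groups, `findall` returns a 2-tuple per match.

[('nhn', 'b')]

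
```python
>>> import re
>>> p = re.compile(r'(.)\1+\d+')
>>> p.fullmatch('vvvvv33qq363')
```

None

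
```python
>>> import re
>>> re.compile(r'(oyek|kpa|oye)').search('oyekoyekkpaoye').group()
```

The regex engine tests alternatives in the order written; an earlier branch that matches wins even if a later one would match more.
The match spans [0:4] → 'oyek'.

'oyek'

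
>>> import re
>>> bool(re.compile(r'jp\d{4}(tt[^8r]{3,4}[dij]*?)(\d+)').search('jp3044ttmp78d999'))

True

This matches the literal 'jp', then exactly 4 of a digit; then the literal 'tt', then 3 to 4 of any character except [8r], then zero or more of one of [dij] (lazy) (captured); then one or more of a digit (captured).
`search` walks the string left to right and returns the first match it finds.
The match spans [0:12] → 'jp3044ttmp78'.
Captured: group 1 = 'ttmp7', group 2 = '8'.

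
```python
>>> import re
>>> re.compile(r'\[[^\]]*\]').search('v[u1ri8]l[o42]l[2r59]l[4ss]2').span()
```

`re.search` tries every starting position until one works.
The match spans [1:8] → '[u1ri8]'.

(1, 8)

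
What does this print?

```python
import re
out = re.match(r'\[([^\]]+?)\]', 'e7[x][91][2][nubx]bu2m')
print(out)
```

`re.match` won't scan ahead — the pattern has to work from the very first character.
Here position 0 doesn't satisfy it, so the call returns None.

None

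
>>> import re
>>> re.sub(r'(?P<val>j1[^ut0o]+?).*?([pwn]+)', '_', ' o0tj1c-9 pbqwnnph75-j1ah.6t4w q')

The pattern matches the literal 'j1', then one or more of any character except [ut0o] (lazy) (captured as 'val'); then zero or more of any character (lazy); then one or more of one of [pwn] (captured).
A non-greedy quantifier consumes as few characters as it can — just enough that the remainder of the pattern still matches from where it stops; whatever follows it matches normally.
Matches: at [4:11] → 'j1c-9 p'; at [21:30] → 'j1ah.6t4w'.
Each match is replaced by '_'.

' o0t_bqwnnph75-_ q'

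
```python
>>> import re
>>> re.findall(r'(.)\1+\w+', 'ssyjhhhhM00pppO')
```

['s']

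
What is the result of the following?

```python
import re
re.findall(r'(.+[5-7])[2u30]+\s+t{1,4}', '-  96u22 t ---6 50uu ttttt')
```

['-  96u22 t ---6 5']

This matches one or more of any character, then a character in [5-7] (captured); then one or more of one of [2u30], then one or more of whitespace, then 1 to 4 of the literal 't'.
Matches: at [0:25] match '-  96u22 t ---6 50uu tttt', group 1 = '-  96u22 t ---6 5'.
Because there's exactly one group, `findall` drops the full match and keeps group 1 from the one hit.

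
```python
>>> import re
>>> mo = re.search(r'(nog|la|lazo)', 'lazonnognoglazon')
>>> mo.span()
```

Alternation tries branches left to right and keeps the first one that lets the overall match succeed at that position.
The match spans [0:2] → 'la'.

(0, 2)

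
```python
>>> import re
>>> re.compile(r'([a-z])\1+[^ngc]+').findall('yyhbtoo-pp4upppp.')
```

['y']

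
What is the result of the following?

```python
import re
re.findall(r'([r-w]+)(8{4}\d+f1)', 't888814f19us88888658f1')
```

[('t', '888814f1'), ('us', '88888658f1')]

Multiple groups make `findall` return tuples — one 2-tuple for each match.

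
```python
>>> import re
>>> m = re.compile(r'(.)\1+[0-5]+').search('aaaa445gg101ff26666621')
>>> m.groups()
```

The match spans [0:7] → 'aaaa445'.
Captured: group 1 = 'a'.

('a',)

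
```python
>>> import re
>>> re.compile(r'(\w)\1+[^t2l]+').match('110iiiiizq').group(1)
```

'1'

The match spans [0:10] → '110iiiiizq'.
Captured: group 1 = '1'.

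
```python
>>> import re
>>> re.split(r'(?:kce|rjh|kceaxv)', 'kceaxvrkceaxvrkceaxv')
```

Alternation tries branches left to right and keeps the first one that lets the overall match succeed at that position.
The string is cut at each match, leaving 4 pieces.

['', 'axvr', 'axvr', 'axv']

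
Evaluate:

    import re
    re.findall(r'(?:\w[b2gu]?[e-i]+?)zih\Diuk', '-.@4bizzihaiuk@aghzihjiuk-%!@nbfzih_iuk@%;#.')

['aghzihjiuk', 'nbfzih_iuk']

The pattern matches a word character, then optionally one of [b2gu], then one or more of a character in [e-i] (lazy) (non-capturing group); then the literal 'zih', then a non-digit, then the literal 'iuk'.
Scanning left to right: at [15:25] → 'aghzihjiuk'; at [29:39] → 'nbfzih_iuk'.
`findall` yields the raw match text (2 of them) because the pattern has no groups.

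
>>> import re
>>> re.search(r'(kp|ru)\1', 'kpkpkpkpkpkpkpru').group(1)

'kp'

The match spans [0:4] → 'kpkp'.
Captured: group 1 = 'kp'.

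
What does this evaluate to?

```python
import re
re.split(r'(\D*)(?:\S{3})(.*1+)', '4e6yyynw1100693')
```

['', '', 'yyynw11', '00693']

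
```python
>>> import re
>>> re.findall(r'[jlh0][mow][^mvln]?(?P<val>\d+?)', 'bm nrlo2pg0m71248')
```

Pattern: one of [jlh0], then one of [mow], then optionally any character except [mvln]; then one or more of a digit (lazy) (captured as 'val').
Because the quantifier is non-greedy, it stops expanding at the earliest point where the rest of the pattern can succeed.
Scanning left to right: at [5:8] match 'lo2', group 1 = '2'; at [10:14] match '0m71', group 1 = '1'.
Because there's exactly one group, `findall` drops the full match and keeps group 1 from each hit.

['2', '1']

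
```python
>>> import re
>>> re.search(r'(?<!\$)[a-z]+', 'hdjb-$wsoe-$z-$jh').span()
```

The negative lookaround is zero-width — it rules out positions where the adjacent text would match, without consuming anything.
`search` walks the string left to right and returns the first match it finds.
The match spans [0:4] → 'hdjb'.

(0, 4)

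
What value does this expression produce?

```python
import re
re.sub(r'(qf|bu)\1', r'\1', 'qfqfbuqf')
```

`\1` is not a pattern — it's the concrete string captured by group 1, re-applied verbatim.
The replacement refers to a captured group, so each match is rewritten using its own captured text.

'qfbuqf'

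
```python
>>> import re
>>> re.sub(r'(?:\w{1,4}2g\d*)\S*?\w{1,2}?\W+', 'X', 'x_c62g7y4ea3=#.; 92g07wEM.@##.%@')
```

'XX'

Pattern: 1 to 4 of a word character, then the literal '2g', then zero or more of a digit (non-capturing group); then zero or more of a non-whitespace character (lazy), then 1 to 2 of a word character (lazy); then one or more of a non-word character.
Matches: at [0:17] → 'x_c62g7y4ea3=#.; '; at [17:32] → '92g07wEM.@##.%@'.
`sub` substitutes 'X' at each match site.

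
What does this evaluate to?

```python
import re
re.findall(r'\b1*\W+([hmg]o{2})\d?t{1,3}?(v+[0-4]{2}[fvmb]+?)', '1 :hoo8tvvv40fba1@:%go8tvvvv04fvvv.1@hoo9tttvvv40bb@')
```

[('hoo', 'vvv40f'), ('hoo', 'vvv40b')]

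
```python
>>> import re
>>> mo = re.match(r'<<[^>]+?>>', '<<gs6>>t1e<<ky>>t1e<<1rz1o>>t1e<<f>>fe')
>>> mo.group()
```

'<<gs6>>'

`re.match` won't scan ahead — the pattern has to work from the very first character.
The match spans [0:7] → '<<gs6>>'.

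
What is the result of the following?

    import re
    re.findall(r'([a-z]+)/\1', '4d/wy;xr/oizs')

One capturing group, so `findall` returns just the captured substring from each match — 0 in all.
Nothing in the string satisfies the pattern, so the list is empty.

[]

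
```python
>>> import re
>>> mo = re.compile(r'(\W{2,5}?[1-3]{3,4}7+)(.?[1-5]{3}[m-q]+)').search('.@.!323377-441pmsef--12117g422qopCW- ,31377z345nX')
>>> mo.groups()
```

('.@.!323377', '-441pm')

The match spans [0:16] → '.@.!323377-441pm'.
Captured: group 1 = '.@.!323377', group 2 = '-441pm'.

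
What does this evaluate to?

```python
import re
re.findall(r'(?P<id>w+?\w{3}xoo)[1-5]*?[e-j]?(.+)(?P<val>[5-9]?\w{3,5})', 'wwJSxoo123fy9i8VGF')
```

The pattern matches one or more of the literal 'w' (lazy), then exactly 3 of a word character, then the literal 'xoo' (captured as 'id'); then zero or more of a character in [1-5] (lazy), then optionally a character in [e-j]; then one or more of any character (captured); then optionally a character in [5-9], then 3 to 5 of a word character (captured as 'val').
Walking the string: at [0:18] match 'wwJSxoo123fy9i8VGF', groups = ('wwJSxoo', '123fy9i8', 'VGF').
`findall` packs the 3 group values into a tuple for every match.

[('wwJSxoo', '123fy9i8', 'VGF')]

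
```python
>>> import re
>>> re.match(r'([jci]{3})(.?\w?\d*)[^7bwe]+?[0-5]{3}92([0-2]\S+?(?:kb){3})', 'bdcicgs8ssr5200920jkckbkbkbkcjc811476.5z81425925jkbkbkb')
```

None

The pattern matches exactly 3 of one of [jci] (captured); then optionally any character, then optionally a word character, then zero or more of a digit (captured); then one or more of any character except [7bwe] (lazy), then exactly 3 of a character in [0-5], then the literal '92'; then a character in [0-2], then one or more of a non-whitespace character (lazy), then the literal 'kb' repeated 3 times (captured).
`re.match` won't scan ahead — the pattern has to work from the very first character.
Here position 0 doesn't satisfy it, so the call returns None.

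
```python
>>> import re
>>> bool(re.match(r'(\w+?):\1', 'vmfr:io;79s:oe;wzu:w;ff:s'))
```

False

`\1` has to match the exact text group 1 already captured.
`re.match` won't scan ahead — the pattern has to work from the very first character.
Here the string doesn't start with a match, so the call returns None, and `bool(None)` is False.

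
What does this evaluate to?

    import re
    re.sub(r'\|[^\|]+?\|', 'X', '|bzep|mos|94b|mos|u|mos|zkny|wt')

'XmosXmosXmosXwt'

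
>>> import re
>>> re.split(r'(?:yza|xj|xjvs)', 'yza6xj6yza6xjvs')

['', '6', '6', '6', 'vs']

Alternation tries branches left to right and keeps the first one that lets the overall match succeed at that position.
The string is cut at each match, leaving 5 pieces.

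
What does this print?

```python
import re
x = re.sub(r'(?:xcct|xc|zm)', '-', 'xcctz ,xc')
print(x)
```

Alternation tries branches left to right and keeps the first one that lets the overall match succeed at that position.
Matches: at [0:4] → 'xcct'; at [7:9] → 'xc'.
Each match is replaced by '-'.

-z ,-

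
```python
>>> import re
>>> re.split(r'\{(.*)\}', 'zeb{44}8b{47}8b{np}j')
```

['zeb', '44}8b{47}8b{np', 'j']

Matches to split on: at [3:19] → '{44}8b{47}8b{np}'.
Because the pattern has a capturing group, `split` also inserts each captured text between the pieces.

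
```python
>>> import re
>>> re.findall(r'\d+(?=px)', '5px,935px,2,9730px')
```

The lookaround is zero-width — it requires the adjacent text to match without consuming it, so the asserted text isn't part of the match.
Since nothing is captured, `findall` lists the 3 matched substrings directly.

['5', '935', '9730']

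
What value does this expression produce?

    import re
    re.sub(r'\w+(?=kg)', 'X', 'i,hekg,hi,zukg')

'i,Xkg,hi,Xkg'

The lookaround is zero-width — it requires the adjacent text to match without consuming it, so the asserted text isn't part of the match.
Matches: at [2:4] → 'he'; at [10:12] → 'zu'.
`sub` substitutes 'X' at each match site.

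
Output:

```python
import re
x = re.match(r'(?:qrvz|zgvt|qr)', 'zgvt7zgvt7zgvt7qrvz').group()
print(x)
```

`re.match` only tries the pattern at the start of the string.
The match spans [0:4] → 'zgvt'.

zgvt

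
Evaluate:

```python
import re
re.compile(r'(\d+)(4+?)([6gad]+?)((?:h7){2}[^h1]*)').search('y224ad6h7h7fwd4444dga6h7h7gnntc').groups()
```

('22', '4', 'ad6', 'h7h7fwd4444dga6')

Pattern: one or more of a digit (captured); then one or more of a literal '4' (lazy) (captured); then one or more of one of [6gad] (lazy) (captured); then the literal 'h7' repeated 2 times, then zero or more of any character except [h1] (captured).
Unlike `match`, `search` isn't anchored — it looks for the pattern anywhere in the string.
The match spans [1:22] → '224ad6h7h7fwd4444dga6'.
Captured: group 1 = '22', group 2 = '4', group 3 = 'ad6', group 4 = 'h7h7fwd4444dga6'.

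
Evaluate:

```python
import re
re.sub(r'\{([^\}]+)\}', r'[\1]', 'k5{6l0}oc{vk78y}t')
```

The replacement refers to a captured group, so each match is rewritten using its own captured text.

'k5[6l0]oc[vk78y]t'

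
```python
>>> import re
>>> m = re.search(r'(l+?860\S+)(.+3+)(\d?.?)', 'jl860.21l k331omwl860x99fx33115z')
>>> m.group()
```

'l860.21l k331omwl860x99fx3311'

The match spans [1:30] → 'l860.21l k331omwl860x99fx3311'.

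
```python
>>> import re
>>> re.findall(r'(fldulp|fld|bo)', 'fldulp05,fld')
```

The regex engine tests alternatives in the order written; an earlier branch that matches wins even if a later one would match more.
One capturing group, so `findall` returns just the captured substring from each match — 2 in all.

['fldulp', 'fld']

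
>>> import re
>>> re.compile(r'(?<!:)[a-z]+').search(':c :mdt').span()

Because the assertion is negative and zero-width, positions next to the forbidden text are skipped.
`search` walks the string left to right and returns the first match it finds.
The match spans [5:7] → 'dt'.

(5, 7)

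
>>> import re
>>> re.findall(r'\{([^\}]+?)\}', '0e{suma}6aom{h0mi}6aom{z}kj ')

Scanning left to right: at [2:8] match '{suma}', group 1 = 'suma'; at [12:18] match '{h0mi}', group 1 = 'h0mi'; at [22:25] match '{z}', group 1 = 'z'.
One capturing group, so `findall` returns just the captured substring from each match — 3 in all.

['suma', 'h0mi', 'z']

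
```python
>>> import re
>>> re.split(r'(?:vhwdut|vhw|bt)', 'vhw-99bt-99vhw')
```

Each match becomes a cut point; 4 segments remain.

['', '-99', '-99', '']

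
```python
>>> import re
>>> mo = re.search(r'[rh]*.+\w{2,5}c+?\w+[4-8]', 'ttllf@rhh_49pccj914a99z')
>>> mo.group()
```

Pattern: zero or more of one of [rh], then one or more of any character, then 2 to 5 of a word character; then one or more of the literal 'c' (lazy), then one or more of a word character, then a character in [4-8].
`re.search` scans for the first position where the pattern succeeds.
The match spans [0:19] → 'ttllf@rhh_49pccj914'.

'ttllf@rhh_49pccj914'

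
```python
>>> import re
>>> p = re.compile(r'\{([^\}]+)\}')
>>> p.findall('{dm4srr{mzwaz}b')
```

['dm4srr{mzwaz']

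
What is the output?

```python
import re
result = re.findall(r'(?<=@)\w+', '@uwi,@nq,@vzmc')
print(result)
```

Because the assertion is zero-width, the text it checks is not consumed and won't appear in the result.
No capturing groups, so `findall` returns the 3 full match strings.

['uwi', 'nq', 'vzmc']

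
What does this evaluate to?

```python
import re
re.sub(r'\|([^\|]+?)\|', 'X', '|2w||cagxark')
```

Each match is replaced by 'X'.

'X|cagxark'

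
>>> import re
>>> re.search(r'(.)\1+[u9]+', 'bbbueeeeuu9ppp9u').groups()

After group 1 captures some text, `\1` only succeeds where that same text appears again.
Unlike `match`, `search` isn't anchored — it looks for the pattern anywhere in the string.
The match spans [0:4] → 'bbbu'.
Captured: group 1 = 'b'.

('b',)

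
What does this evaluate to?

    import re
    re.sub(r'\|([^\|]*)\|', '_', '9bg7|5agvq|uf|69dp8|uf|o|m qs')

Every occurrence is swapped for '_'.

'9bg7_uf_uf_m qs'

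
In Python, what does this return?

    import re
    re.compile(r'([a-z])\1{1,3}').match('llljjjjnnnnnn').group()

'lll'

With `match`, the pattern is implicitly anchored at the beginning.
The match spans [0:3] → 'lll'.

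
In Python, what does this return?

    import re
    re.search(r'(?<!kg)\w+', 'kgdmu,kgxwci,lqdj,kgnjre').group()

`(?!…)`/`(?<!…)` only lets a position through if the neighbouring text does NOT match; no characters are consumed.
The match spans [0:5] → 'kgdmu'.

'kgdmu'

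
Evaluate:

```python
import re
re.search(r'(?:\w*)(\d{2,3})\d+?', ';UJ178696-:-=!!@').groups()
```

The match spans [1:9] → 'UJ178696'.
Captured: group 1 = '69'.

('69',)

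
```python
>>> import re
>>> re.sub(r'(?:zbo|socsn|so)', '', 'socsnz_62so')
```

'z_62'

Branches in `(...|...)` are attempted left-to-right; the first branch that allows the whole pattern to succeed is taken.
Matches: at [0:5] → 'socsn'; at [9:11] → 'so'.
Each match is replaced by ''.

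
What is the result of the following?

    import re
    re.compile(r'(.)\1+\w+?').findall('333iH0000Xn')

['3', '0']

`\1` has to match the exact text group 1 already captured.
Matches: at [0:4] match '333i', group 1 = '3'; at [5:10] match '0000X', group 1 = '0'.
Because there's exactly one group, `findall` drops the full match and keeps group 1 from each hit.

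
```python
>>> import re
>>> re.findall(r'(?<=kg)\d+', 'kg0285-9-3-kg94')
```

['0285', '94']

The positive lookaround only admits positions where the adjacent text matches; those characters stay outside the span.
No capturing groups, so `findall` returns the 2 full match strings.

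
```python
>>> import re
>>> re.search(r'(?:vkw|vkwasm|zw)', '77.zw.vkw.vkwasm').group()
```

`re.search` scans for the first position where the pattern succeeds.
The match spans [3:5] → 'zw'.

'zw'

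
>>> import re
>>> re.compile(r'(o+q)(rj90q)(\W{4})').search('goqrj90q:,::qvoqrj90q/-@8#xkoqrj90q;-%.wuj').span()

The match spans [1:12] → 'oqrj90q:,::'.

(1, 12)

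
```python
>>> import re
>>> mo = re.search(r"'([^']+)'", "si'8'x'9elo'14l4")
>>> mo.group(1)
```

'8'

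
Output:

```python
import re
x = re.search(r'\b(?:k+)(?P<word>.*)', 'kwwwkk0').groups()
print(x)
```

This matches a word boundary (`\b`, zero-width); then one or more of a literal 'k' (non-capturing group); then zero or more of any character (captured as 'word').
Unlike `match`, `search` isn't anchored — it looks for the pattern anywhere in the string.
The match spans [0:7] → 'kwwwkk0'.
Captured: group 1 = 'wwwkk0'.

('wwwkk0',)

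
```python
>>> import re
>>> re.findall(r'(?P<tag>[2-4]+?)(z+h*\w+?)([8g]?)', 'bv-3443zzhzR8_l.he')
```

3 groups means the one result is a tuple of 3 captured strings — 1 here.

[('3443', 'zzhz', '')]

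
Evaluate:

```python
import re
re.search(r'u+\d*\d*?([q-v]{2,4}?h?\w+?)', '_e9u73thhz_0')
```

None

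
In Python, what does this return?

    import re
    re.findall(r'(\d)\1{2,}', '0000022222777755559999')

['0', '2', '7', '5', '9']

`\1` is not a pattern — it's the concrete string captured by group 1, re-applied verbatim.
With a single group, `findall` returns only what that group captured — 5 items.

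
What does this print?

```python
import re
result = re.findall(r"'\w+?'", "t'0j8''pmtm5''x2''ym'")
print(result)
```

Since nothing is captured, `findall` lists the 4 matched substrings directly.

["'0j8'", "'pmtm5'", "'x2'", "'ym'"]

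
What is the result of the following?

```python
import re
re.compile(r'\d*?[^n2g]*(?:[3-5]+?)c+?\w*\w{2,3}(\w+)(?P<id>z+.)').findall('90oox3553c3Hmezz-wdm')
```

[('z', 'z-')]

The pattern matches zero or more of a digit (lazy), then zero or more of any character except [n2g]; then one or more of a character in [3-5] (lazy) (non-capturing group); then one or more of the literal 'c' (lazy), then zero or more of a word character, then 2 to 3 of a word character; then one or more of a word character (captured); then one or more of the literal 'z', then any character (captured as 'id').
Scanning left to right: at [0:17] match '90oox3553c3Hmezz-', groups = ('z', 'z-').
`findall` packs the 2 group values into a tuple for every match.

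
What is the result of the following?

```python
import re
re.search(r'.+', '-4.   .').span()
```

(0, 7)

Pattern: one or more of any character.
`re.search` tries every starting position until one works.
The match spans [0:7] → '-4.   .'.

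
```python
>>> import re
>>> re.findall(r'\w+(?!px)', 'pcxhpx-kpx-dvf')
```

['pcxhpx', 'kpx', 'dvf']

`(?!…)`/`(?<!…)` only lets a position through if the neighbouring text does NOT match; no characters are consumed.
Walking the string: at [0:6] → 'pcxhpx'; at [7:10] → 'kpx'; at [11:14] → 'dvf'.
No capturing groups, so `findall` returns the 3 full match strings.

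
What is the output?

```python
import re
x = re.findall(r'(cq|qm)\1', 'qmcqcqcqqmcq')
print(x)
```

A backreference is literal: `\1` must see the identical characters the first group matched.
Walking the string: at [2:6] match 'cqcq', group 1 = 'cq'.
Because there's exactly one group, `findall` drops the full match and keeps group 1 from the one hit.

['cq']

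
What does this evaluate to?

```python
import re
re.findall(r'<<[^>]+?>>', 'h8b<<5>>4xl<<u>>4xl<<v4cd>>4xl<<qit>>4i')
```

With no groups in the pattern, `findall` gives back each whole match — 4 here.

['<<5>>', '<<u>>', '<<v4cd>>', '<<qit>>']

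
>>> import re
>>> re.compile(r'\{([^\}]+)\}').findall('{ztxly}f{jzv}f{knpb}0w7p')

Scanning left to right: at [0:7] match '{ztxly}', group 1 = 'ztxly'; at [8:13] match '{jzv}', group 1 = 'jzv'; at [14:20] match '{knpb}', group 1 = 'knpb'.
Because there's exactly one group, `findall` drops the full match and keeps group 1 from each hit.

['ztxly', 'jzv', 'knpb']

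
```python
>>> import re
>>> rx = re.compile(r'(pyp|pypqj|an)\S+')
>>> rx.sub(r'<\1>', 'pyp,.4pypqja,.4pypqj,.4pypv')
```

Matches: at [0:27] → 'pyp,.4pypqja,.4pypqj,.4pypv'.
Each match is replaced using the text its own group 1 captured.

'<pyp>'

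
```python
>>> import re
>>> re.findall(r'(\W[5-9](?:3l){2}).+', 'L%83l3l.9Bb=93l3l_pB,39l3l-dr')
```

['%83l3l']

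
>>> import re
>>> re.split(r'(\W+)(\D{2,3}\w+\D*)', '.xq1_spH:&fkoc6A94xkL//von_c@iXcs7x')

The pattern matches one or more of a non-word character (captured); then 2 to 3 of a non-digit, then one or more of a word character, then zero or more of a non-digit (captured).
Because the pattern has a capturing group, `split` also inserts each captured text between the pieces.

['', '.', 'xq1_spH:&fkoc', '6A94xkL', '//', 'von_c@iXcs', '7x']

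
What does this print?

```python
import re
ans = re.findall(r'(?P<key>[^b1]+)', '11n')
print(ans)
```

['n']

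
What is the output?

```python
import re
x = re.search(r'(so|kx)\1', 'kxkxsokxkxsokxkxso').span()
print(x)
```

(0, 4)

The backreference `\1` re-matches whatever the first group consumed, character for character.
The match spans [0:4] → 'kxkx'.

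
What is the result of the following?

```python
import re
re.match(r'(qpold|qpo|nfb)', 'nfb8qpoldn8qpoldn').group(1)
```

`re.match` won't scan ahead — the pattern has to work from the very first character.
The match spans [0:3] → 'nfb'.
Captured: group 1 = 'nfb'.

'nfb'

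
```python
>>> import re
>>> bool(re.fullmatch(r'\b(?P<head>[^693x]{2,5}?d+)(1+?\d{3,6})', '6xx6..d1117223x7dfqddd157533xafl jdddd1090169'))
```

False

Pattern: a word boundary (`\b`, zero-width); then 2 to 5 of any character except [693x] (lazy), then one or more of the literal 'd' (captured as 'head'); then one or more of a literal '1' (lazy), then 3 to 6 of a digit (captured).
For `fullmatch`, every character of the input must be accounted for by the pattern.
Here the pattern can't cover the whole string, so the call returns None, and `bool(None)` is False.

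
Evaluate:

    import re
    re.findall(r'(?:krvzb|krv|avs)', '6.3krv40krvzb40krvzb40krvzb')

['krv', 'krvzb', 'krvzb', 'krvzb']

`|` is ordered: at each position the engine commits to the first alternative that works.
Walking the string: at [3:6] → 'krv'; at [8:13] → 'krvzb'; at [15:20] → 'krvzb'; at [22:27] → 'krvzb'.
`findall` yields the raw match text (4 of them) because the pattern has no groups.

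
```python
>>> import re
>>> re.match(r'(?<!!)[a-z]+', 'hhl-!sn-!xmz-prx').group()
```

'hhl'

`re.match` won't scan ahead — the pattern has to work from the very first character.
The match spans [0:3] → 'hhl'.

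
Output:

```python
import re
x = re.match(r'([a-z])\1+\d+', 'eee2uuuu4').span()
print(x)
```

`match` is anchored at position 0; if the pattern doesn't fit there, it returns None.
The match spans [0:4] → 'eee2'.

(0, 4)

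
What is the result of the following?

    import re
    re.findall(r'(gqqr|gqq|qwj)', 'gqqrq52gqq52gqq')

['gqqr', 'gqq', 'gqq']

Alternation isn't longest-match — the leftmost alternative that fits at this position is chosen.
`findall` collects group 1 from each match (3 total).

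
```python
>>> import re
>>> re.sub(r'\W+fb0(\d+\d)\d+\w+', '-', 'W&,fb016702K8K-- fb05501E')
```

Pattern: one or more of a non-word character, then the literal 'fb0'; then one or more of a digit, then a digit (captured); then one or more of a digit, then one or more of a word character.
Matches: at [1:14] → '&,fb016702K8K'; at [14:25] → '-- fb05501E'.
`sub` substitutes '-' at each match site.

'W--'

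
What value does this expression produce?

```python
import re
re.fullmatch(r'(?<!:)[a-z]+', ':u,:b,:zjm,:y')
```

The negative lookaround is zero-width — it rules out positions where the adjacent text would match, without consuming anything.
For `fullmatch`, every character of the input must be accounted for by the pattern.
Here there's no way to consume every character, so the call returns None.

None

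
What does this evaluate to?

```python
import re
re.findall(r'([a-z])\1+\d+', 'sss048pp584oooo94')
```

['s', 'p', 'o']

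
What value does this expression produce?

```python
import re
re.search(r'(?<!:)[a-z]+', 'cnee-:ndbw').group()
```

'cnee'

`(?!…)`/`(?<!…)` only lets a position through if the neighbouring text does NOT match; no characters are consumed.
`search` walks the string left to right and returns the first match it finds.
The match spans [0:4] → 'cnee'.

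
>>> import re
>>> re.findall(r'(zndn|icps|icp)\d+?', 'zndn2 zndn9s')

['zndn', 'zndn']

`findall` collects group 1 from each match (2 total).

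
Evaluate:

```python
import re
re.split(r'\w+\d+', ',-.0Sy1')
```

[',-.', '']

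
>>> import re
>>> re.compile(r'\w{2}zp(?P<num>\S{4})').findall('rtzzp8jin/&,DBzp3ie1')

This matches exactly 2 of a word character, then the literal 'zp'; then exactly 4 of a non-whitespace character (captured as 'num').
Matches: at [1:9] match 'tzzp8jin', group 1 = '8jin'; at [12:20] match 'DBzp3ie1', group 1 = '3ie1'.
`findall` collects group 1 from each match (2 total).

['8jin', '3ie1']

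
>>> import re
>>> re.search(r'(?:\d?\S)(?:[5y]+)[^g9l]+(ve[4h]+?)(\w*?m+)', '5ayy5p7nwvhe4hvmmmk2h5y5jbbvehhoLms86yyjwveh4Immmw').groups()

('veh', '4Immm')

The match spans [0:49] → '5ayy5p7nwvhe4hvmmmk2h5y5jbbvehhoLms86yyjwveh4Immm'.
Captured: group 1 = 'veh', group 2 = '4Immm'.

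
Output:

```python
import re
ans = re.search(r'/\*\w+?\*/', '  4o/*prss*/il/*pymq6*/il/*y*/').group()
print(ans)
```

The match spans [4:12] → '/*prss*/'.

/*prss*/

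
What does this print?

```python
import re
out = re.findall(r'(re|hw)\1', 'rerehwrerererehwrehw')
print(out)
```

The backreference `\1` re-matches whatever the first group consumed, character for character.
Because there's exactly one group, `findall` drops the full match and keeps group 1 from each hit.

['re', 're', 're']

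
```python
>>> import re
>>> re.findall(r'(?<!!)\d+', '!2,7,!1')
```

['7']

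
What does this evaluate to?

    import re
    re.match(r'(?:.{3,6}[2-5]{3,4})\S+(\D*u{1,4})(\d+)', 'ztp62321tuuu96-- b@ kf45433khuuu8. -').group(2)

The match spans [0:14] → 'ztp62321tuuu96'.
Captured: group 1 = 'u', group 2 = '96'.

'96'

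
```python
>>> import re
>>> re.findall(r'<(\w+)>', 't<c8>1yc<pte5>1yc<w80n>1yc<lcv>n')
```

['c8', 'pte5', 'w80n', 'lcv']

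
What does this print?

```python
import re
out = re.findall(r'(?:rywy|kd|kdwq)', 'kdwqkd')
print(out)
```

['kd', 'kd']

`|` is ordered: at each position the engine commits to the first alternative that works.
Matches: at [0:2] → 'kd'; at [4:6] → 'kd'.
With no groups in the pattern, `findall` gives back each whole match — 2 here.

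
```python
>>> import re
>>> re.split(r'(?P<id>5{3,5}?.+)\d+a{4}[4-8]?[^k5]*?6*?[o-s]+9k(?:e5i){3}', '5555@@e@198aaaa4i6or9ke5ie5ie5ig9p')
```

This matches 3 to 5 of a literal '5' (lazy), then one or more of any character (captured as 'id'); then one or more of a digit, then exactly 4 of a literal 'a'; then optionally a character in [4-8], then zero or more of any character except [k5] (lazy); then zero or more of the literal '6' (lazy), then one or more of a character in [o-s]; then the literal '9k', then the literal 'e5i' repeated 3 times.
Matches to split on: at [0:31] → '5555@@e@198aaaa4i6or9ke5ie5ie5i'.
The group in the pattern means `split` returns the separators' captures alongside the pieces.

['', '5555@@e@19', 'g9p']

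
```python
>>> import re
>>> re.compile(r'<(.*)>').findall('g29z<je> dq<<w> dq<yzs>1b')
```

['je> dq<<w> dq<yzs']

With a single group, `findall` returns only what that group captured — 1 item.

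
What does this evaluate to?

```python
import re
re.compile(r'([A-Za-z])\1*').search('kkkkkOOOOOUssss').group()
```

'kkkkk'

`\1` has to match the exact text group 1 already captured.
Unlike `match`, `search` isn't anchored — it looks for the pattern anywhere in the string.
The match spans [0:5] → 'kkkkk'.
Captured: group 1 = 'k'.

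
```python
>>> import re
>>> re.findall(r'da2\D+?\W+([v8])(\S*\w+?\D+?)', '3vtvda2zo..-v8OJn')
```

This matches the literal 'da2', then one or more of a non-digit (lazy); then one or more of a non-word character; then one of [v8] (captured); then zero or more of a non-whitespace character, then one or more of a word character (lazy), then one or more of a non-digit (lazy) (captured).
With 2 capturing groups, `findall` returns a 2-tuple per match.

[('v', '8OJn')]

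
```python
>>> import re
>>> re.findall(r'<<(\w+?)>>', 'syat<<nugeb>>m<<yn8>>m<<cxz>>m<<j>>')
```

['nugeb', 'yn8', 'cxz', 'j']

Walking the string: at [4:13] match '<<nugeb>>', group 1 = 'nugeb'; at [14:21] match '<<yn8>>', group 1 = 'yn8'; at [22:29] match '<<cxz>>', group 1 = 'cxz'; at [30:35] match '<<j>>', group 1 = 'j'.
With a single group, `findall` returns only what that group captured — 4 items.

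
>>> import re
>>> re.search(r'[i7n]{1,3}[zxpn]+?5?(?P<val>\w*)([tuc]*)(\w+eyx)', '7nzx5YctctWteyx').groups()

('x5YctctW', '', 'teyx')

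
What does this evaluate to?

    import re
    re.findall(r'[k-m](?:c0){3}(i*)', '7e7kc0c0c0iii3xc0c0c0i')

This matches a character in [k-m], then the literal 'c0' repeated 3 times; then zero or more of a literal 'i' (captured).
Because there's exactly one group, `findall` drops the full match and keeps group 1 from the one hit.

['iii']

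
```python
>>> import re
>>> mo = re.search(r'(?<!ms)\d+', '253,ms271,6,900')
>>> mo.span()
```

(0, 3)

Because the assertion is negative and zero-width, positions next to the forbidden text are skipped.
`re.search` tries every starting position until one works.
The match spans [0:3] → '253'.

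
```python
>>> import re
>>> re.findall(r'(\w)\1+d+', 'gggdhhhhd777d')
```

`\1` is not a pattern — it's the concrete string captured by group 1, re-applied verbatim.
Scanning left to right: at [0:4] match 'gggd', group 1 = 'g'; at [4:9] match 'hhhhd', group 1 = 'h'; at [9:13] match '777d', group 1 = '7'.
`findall` collects group 1 from each match (3 total).

['g', 'h', '7']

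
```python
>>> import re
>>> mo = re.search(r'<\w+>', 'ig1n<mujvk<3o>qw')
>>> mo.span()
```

(10, 14)

The match spans [10:14] → '<3o>'.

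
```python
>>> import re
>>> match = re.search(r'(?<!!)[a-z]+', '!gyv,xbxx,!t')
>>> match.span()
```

(2, 4)

The negative lookaround is zero-width — it rules out positions where the adjacent text would match, without consuming anything.
`search` walks the string left to right and returns the first match it finds.
The match spans [2:4] → 'yv'.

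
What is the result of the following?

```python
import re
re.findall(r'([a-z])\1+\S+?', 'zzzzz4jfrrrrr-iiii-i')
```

The backreference `\1` re-matches whatever the first group consumed, character for character.
Scanning left to right: at [0:6] match 'zzzzz4', group 1 = 'z'; at [8:14] match 'rrrrr-', group 1 = 'r'; at [14:19] match 'iiii-', group 1 = 'i'.
One capturing group, so `findall` returns just the captured substring from each match — 3 in all.

['z', 'r', 'i']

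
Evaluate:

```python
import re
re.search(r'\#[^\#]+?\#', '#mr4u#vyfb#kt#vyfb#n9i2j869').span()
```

The match spans [0:6] → '#mr4u#'.

(0, 6)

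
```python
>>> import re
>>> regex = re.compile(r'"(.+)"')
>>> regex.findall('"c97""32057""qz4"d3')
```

`findall` collects group 1 from the one match (1 total).

['c97""32057""qz4']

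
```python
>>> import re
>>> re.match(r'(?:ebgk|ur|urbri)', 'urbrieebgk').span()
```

(0, 2)

Alternation tries branches left to right and keeps the first one that lets the overall match succeed at that position.
`re.match` won't scan ahead — the pattern has to work from the very first character.
The match spans [0:2] → 'ur'.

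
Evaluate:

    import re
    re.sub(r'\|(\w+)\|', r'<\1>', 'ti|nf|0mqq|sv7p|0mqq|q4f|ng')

'ti<nf>0mqq<sv7p>0mqq<q4f>ng'

Matches: at [2:6] → '|nf|'; at [10:16] → '|sv7p|'; at [20:25] → '|q4f|'.
Each match is replaced using the text its own group 1 captured.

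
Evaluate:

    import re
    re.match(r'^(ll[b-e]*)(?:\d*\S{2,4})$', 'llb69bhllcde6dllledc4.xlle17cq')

`re.match` won't scan ahead — the pattern has to work from the very first character.
Here the string doesn't start with a match, so the call returns None.

None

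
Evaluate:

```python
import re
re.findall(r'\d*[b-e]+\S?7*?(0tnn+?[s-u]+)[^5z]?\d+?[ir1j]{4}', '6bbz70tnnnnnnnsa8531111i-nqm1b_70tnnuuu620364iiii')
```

This matches zero or more of a digit, then one or more of a character in [b-e], then optionally a non-whitespace character; then zero or more of a literal '7' (lazy); then the literal '0tn', then one or more of a literal 'n' (lazy), then one or more of a character in [s-u] (captured); then optionally any character except [5z], then one or more of a digit (lazy), then exactly 4 of one of [ir1j].
Walking the string: at [0:23] match '6bbz70tnnnnnnnsa8531111', group 1 = '0tnnnnnnns'; at [28:49] match '1b_70tnnuuu620364iiii', group 1 = '0tnnuuu'.
Because there's exactly one group, `findall` drops the full match and keeps group 1 from each hit.

['0tnnnnnnns', '0tnnuuu']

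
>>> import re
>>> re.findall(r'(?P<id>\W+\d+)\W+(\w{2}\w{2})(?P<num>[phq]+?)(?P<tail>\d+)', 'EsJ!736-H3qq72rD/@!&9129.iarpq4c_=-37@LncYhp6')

[('/@!&9129', 'iarp', 'q', '4'), ('=-37', 'LncY', 'hp', '6')]

The pattern matches one or more of a non-word character, then one or more of a digit (captured as 'id'); then one or more of a non-word character; then exactly 2 of a word character, then exactly 2 of a word character (captured); then one or more of one of [phq] (lazy) (captured as 'num'); then one or more of a digit (captured as 'tail').
Matches: at [16:31] match '/@!&9129.iarpq4', groups = ('/@!&9129', 'iarp', 'q', '4'); at [33:45] match '=-37@LncYhp6', groups = ('=-37', 'LncY', 'hp', '6').
`findall` packs the 4 group values into a tuple for every match.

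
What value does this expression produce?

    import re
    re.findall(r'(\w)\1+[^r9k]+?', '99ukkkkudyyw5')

['9', 'k', 'y']

The backreference `\1` re-matches whatever the first group consumed, character for character.
Matches: at [0:3] match '99u', group 1 = '9'; at [3:8] match 'kkkku', group 1 = 'k'; at [9:12] match 'yyw', group 1 = 'y'.
With a single group, `findall` returns only what that group captured — 3 items.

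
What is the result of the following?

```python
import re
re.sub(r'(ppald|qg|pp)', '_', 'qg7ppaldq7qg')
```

'_7_q7_'

Branches in `(...|...)` are attempted left-to-right; the first branch that allows the whole pattern to succeed is taken.
Matches: at [0:2] → 'qg'; at [3:8] → 'ppald'; at [10:12] → 'qg'.
Every occurrence is swapped for '_'.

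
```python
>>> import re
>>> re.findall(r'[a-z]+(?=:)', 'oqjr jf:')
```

['jf']

The `(?=…)`/`(?<=…)` assertion just peeks at neighbouring text; it doesn't advance the match position.
With no groups in the pattern, `findall` gives back each whole match — 1 here.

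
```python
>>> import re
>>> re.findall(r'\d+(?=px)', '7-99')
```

[]

Because the assertion is zero-width, the text it checks is not consumed and won't appear in the result.
Since nothing is captured, `findall` lists the 0 matched substrings directly.
Nothing in the string satisfies the pattern, so the list is empty.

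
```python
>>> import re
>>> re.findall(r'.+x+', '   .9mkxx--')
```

['   .9mkxx']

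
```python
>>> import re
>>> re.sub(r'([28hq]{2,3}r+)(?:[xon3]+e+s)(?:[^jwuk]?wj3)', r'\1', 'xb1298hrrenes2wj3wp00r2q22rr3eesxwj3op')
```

'xb1298hrrenes2wj3wp00r2q22rrop'

Pattern: 2 to 3 of one of [28hq], then one or more of the literal 'r' (captured); then one or more of one of [xon3], then one or more of a literal 'e', then a literal 's' (non-capturing group); then optionally any character except [jwuk], then the literal 'wj3' (non-capturing group).
Matches: at [23:36] → 'q22rr3eesxwj3'.
Each match is replaced using the text its own group 1 captured.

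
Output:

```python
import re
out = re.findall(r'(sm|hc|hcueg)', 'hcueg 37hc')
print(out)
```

['hc', 'hc']

Branches in `(...|...)` are attempted left-to-right; the first branch that allows the whole pattern to succeed is taken.
Scanning left to right: at [0:2] match 'hc', group 1 = 'hc'; at [8:10] match 'hc', group 1 = 'hc'.
`findall` collects group 1 from each match (2 total).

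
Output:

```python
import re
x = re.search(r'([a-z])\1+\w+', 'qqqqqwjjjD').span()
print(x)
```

(0, 10)

After group 1 captures some text, `\1` only succeeds where that same text appears again.
`re.search` scans for the first position where the pattern succeeds.
The match spans [0:10] → 'qqqqqwjjjD'.
Captured: group 1 = 'q'.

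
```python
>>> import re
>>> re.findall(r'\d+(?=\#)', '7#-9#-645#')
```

The lookaround is zero-width — it requires the adjacent text to match without consuming it, so the asserted text isn't part of the match.
Walking the string: at [0:1] → '7'; at [3:4] → '9'; at [6:9] → '645'.
Since nothing is captured, `findall` lists the 3 matched substrings directly.

['7', '9', '645']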